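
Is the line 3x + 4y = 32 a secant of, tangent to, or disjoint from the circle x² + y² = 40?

disjoint

Substituting the line into the circle gives 25x² − 192x + 384 = 0.
Δ = 36864 − 38400 = −1536.
No real roots: the line does not meet the circle.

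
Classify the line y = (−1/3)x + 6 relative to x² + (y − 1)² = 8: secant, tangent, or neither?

Centre (0, 1), r² = 8. Distance² from centre to line = (−15)²/10 = 45/2.
Since d² > r², the line lies outside the circle.

neither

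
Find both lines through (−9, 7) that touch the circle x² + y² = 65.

Let a tangent through (−9, 7) have slope m. Its distance from (0, 0) must equal √65:
[m·(9) − (−7)]² = 65(m² + 1)
8m² + 63m − 8 = 0, so m = 1/8 or m = −8.
With m = 1/8: x − 8y = −65. With m = −8: 8x + y = −65.

x − 8y = −65 and 8x + y = −65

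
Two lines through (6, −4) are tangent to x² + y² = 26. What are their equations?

x − 5y = 26 and 5x + y = 26

Write the tangent as mx − y + (−4 − m·(6)) = 0 and set its distance from the centre to √26:
(−6m − (4))² = 26(m² + 1)
5m² + 24m − 5 = 0, so m = 1/5 or m = −5.
With m = 1/5: x − 5y = 26. With m = −5: 5x + y = 26.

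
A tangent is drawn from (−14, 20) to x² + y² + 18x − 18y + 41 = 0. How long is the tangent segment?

With centre O = (−9, 9), |OP|² = 146 and r² = 121.
The tangent meets the radius at right angles, so tangent² = |PO|² − r² = 146 − 121 = 25.

5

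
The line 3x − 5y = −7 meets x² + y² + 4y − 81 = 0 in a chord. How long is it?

Express y = (7 + 3x)/5 and substitute into the circle:
34x² + 102x − 1836 = 0  ⟹  x² + 3x − 54 = 0
x = 6 or x = −9, giving (6, 5) and (−9, −4).
|(6, 5) − (−9, −4)| = √((15)² + (9)²) = 3√34.

3√34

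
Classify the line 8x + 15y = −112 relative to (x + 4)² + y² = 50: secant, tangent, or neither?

Centre (−4, 0), r² = 50. Distance² from centre to line = (80)²/289 = 6400/289.
Since d² < r², the line cuts the circle twice.

secant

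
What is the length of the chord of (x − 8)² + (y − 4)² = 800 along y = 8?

The distance from (8, 4) to the line is 4, and r² = 800.
Chord = 2√(r² − d²) = 2·√(784) = 56.

56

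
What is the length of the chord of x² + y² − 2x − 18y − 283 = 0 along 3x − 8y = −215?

Substitute y = (215 + 3x)/8:
73x² + 730x − 2847 = 0  ⟹  x² + 10x − 39 = 0
x = 3 or x = −13, giving (3, 28) and (−13, 22).
|(3, 28) − (−13, 22)| = √((16)² + (6)²) = 2√73.

2√73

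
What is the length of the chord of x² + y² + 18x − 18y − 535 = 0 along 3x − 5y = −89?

From the line, y = (89 + 3x)/5. Substituting:
34x² + 714x − 13464 = 0  ⟹  x² + 21x − 396 = 0
x = 12 or x = −33, giving (12, 25) and (−33, −2).
|(12, 25) − (−33, −2)| = √((45)² + (27)²) = 9√34.

9√34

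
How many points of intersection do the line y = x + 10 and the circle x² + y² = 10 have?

0

Substituting the line into the circle gives 2x² + 20x + 90 = 0.
Discriminant = (20)² − 4·2·(90) = −320 < 0.
No real roots: the line does not meet the circle.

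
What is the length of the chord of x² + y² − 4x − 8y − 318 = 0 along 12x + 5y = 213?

26

Centre (2, 4), r² = 338. Perpendicular distance d from centre to line = |−169| / √169 = 169/√169.
Half the chord is √(r² − d²) = √(169), so the full chord is 26.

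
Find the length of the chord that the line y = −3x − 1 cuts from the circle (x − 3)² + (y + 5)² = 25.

The distance from (3, −5) to the line is 5/√10, and r² = 25.
Half the chord is √(r² − d²) = √(45/2), so the full chord is 3√10.

3√10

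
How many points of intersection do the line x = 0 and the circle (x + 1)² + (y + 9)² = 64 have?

2

Centre (−1, −9), r² = 64. Distance² from centre to line = (−1)² = 1.
Since d² < r², the line cuts the circle twice.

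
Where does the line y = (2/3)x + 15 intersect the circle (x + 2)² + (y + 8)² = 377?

(−18, 3) and (−6, 11)

From the line, y = (45 + 2x)/3. Substituting:
13x² + 312x + 1404 = 0  ⟹  x² + 24x + 108 = 0
x = −6 or x = −18, giving (−6, 11) and (−18, 3).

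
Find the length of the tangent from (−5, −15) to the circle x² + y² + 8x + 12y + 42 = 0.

The centre is (−4, −6) and r = √10. The square of the distance from P to the centre is 1 + 81 = 82.
The tangent meets the radius at right angles, so tangent² = |PO|² − r² = 82 − 10 = 72.

6√2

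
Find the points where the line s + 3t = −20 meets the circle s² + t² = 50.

(−5, −5) and (1, −7)

Express t = (−20 − s)/3 and substitute into the circle:
10s² + 40s − 50 = 0  ⟹  s² + 4s − 5 = 0
s = 1 or s = −5, giving (1, −7) and (−5, −5).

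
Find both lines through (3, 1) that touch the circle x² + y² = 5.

A line y − (1) = m(x − (3)) is tangent when its distance from (0, 0) is √5:
(−3m − (−1))² = 5(m² + 1)
2m² − 3m − 2 = 0, so m = −1/2 or m = 2.
With m = −1/2: x + 2y = 5. With m = 2: 2x − y = 5.

x + 2y = 5 and 2x − y = 5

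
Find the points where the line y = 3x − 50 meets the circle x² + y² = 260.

Express y = 3x − 50 and substitute into the circle:
10x² − 300x + 2240 = 0  ⟹  x² − 30x + 224 = 0
x = 16 or x = 14, giving (16, −2) and (14, −8).

(14, −8) and (16, −2)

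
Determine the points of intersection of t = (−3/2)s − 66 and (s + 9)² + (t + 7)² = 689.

Substitute t = (−132 − 3s)/2:
13s² + 780s + 11492 = 0  ⟹  s² + 60s + 884 = 0
s = −26 or s = −34, giving (−26, −27) and (−34, −15).

(−34, −15) and (−26, −27)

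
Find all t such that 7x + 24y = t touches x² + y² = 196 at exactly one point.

t = −350 or t = 350

For a tangent, require d(centre, line) = r = 14.
|7·0 + 24·0 − t| / √625 = 14
|t| = 14·25, so t = 350 or t = −350.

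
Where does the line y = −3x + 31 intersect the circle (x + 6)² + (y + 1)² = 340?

Substitute y = −3x + 31:
10x² − 180x + 720 = 0  ⟹  x² − 18x + 72 = 0
x = 12 or x = 6, giving (12, −5) and (6, 13).

(6, 13) and (12, −5)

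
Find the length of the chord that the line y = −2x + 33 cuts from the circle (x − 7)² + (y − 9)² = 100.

8√5

Centre (7, 9), r² = 100. Perpendicular distance d from centre to line = |−10| / √5 = 10/√5.
Half the chord is √(r² − d²) = √(80), so the full chord is 8√5.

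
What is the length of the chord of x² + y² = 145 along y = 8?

Centre (0, 0), r² = 145. Perpendicular distance d from centre to line = |−8| / √1 = 8.
Chord = 2√(r² − d²) = 2·√(81) = 18.

18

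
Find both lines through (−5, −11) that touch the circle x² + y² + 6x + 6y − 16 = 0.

Write the tangent as mx − y + (−11 − m·(−5)) = 0 and set its distance from the centre to √34:
[m·(2) − (8)]² = 34(m² + 1)
15m² + 16m − 15 = 0, so m = 3/5 or m = −5/3.
Through (−5, −11) these give 3x − 5y = 40 and 5x + 3y = −58.

3x − 5y = 40 and 5x + 3y = −58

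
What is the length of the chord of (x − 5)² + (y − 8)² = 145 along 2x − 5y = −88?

2√29

Centre (5, 8), r² = 145. Perpendicular distance d from centre to line = |58| / √29 = 58/√29.
Half the chord is √(r² − d²) = √(29), so the full chord is 2√29.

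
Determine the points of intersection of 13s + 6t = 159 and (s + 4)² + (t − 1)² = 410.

(3, 20) and (15, −6)

From the line, t = (159 − 13s)/6. Substituting:
205s² − 3690s + 9225 = 0  ⟹  s² − 18s + 45 = 0
s = 15 or s = 3, giving (15, −6) and (3, 20).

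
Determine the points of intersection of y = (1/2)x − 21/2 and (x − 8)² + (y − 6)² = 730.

(−9, −15) and (35, 7)

Substitute y = (−21 + x)/2:
5x² − 130x − 1575 = 0  ⟹  x² − 26x − 315 = 0
x = 35 or x = −9, giving (35, 7) and (−9, −15).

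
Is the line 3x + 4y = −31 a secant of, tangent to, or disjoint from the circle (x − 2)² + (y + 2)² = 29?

disjoint

Centre (2, −2), r² = 29. Distance² from centre to line = (29)²/25 = 841/25.
Since d² > r², the line lies outside the circle.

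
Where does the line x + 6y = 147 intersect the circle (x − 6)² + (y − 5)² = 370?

Express y = (147 − x)/6 and substitute into the circle:
37x² − 666x + 1665 = 0  ⟹  x² − 18x + 45 = 0
x = 15 or x = 3, giving (15, 22) and (3, 24).

(3, 24) and (15, 22)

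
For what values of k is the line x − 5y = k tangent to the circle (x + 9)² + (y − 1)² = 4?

For a tangent, require d(centre, line) = r = 2.
|1·(−9) − 5·1 − k| / √26 = 2
|k − (−14)| = 2√26.

k = −14 ± 2√26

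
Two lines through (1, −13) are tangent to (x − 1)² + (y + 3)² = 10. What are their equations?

A line y − (−13) = m(x − (1)) is tangent when its distance from (1, −3) is √10:
[m·(0) − (10)]² = 10(m² + 1)
m² − 9 = 0, so m = 3 or m = −3.
With m = 3: 3x − y = 16. With m = −3: 3x + y = −10.

3x − y = 16 and 3x + y = −10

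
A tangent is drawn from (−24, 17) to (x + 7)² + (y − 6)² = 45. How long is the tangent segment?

With centre O = (−7, 6), |OP|² = 410 and r² = 45.
The tangent meets the radius at right angles, so tangent² = |PO|² − r² = 410 − 45 = 365.

√365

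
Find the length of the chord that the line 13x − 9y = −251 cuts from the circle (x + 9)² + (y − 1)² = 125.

Centre (−9, 1), r² = 125. Perpendicular distance d from centre to line = |125| / √250 = 125/√250.
Half the chord is √(r² − d²) = √(125/2), so the full chord is 5√10.

5√10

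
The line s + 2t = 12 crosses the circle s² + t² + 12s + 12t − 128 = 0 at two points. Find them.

Express t = (12 − s)/2 and substitute into the circle:
5s² − 80 = 0  ⟹  s² − 16 = 0
s = 4 or s = −4, giving (4, 4) and (−4, 8).

(−4, 8) and (4, 4)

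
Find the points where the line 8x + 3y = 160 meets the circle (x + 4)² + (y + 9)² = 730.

Express y = (160 − 8x)/3 and substitute into the circle:
73x² − 2920x + 28543 = 0  ⟹  x² − 40x + 391 = 0
x = 23 or x = 17, giving (23, −8) and (17, 8).

(17, 8) and (23, −8)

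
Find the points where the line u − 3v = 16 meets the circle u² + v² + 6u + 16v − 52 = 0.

From the line, v = (−16 + u)/3. Substituting:
10u² + 70u − 980 = 0  ⟹  u² + 7u − 98 = 0
u = 7 or u = −14, giving (7, −3) and (−14, −10).

(−14, −10) and (7, −3)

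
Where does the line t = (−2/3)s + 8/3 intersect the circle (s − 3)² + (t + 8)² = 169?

(−2, 4) and (16, −8)

From the line, t = (8 − 2s)/3. Substituting:
13s² − 182s − 416 = 0  ⟹  s² − 14s − 32 = 0
s = 16 or s = −2, giving (16, −8) and (−2, 4).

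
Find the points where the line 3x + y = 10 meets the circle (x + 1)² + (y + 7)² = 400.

Substitute y = −3x + 10:
10x² − 100x − 110 = 0  ⟹  x² − 10x − 11 = 0
x = 11 or x = −1, giving (11, −23) and (−1, 13).

(−1, 13) and (11, −23)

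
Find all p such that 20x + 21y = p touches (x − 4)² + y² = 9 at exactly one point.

For a tangent, require d(centre, line) = r = 3.
|20·4 + 21·0 − p| / √841 = 3
|p − (80)| = 3·29, so p = 167 or p = −7.

p = −7 or p = 167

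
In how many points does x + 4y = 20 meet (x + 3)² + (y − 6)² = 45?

2

Substituting the line into the circle gives 17x² + 104x − 560 = 0.
Discriminant = (104)² − 4·17·(−560) = 48896 > 0.
Two real roots: the line is a secant.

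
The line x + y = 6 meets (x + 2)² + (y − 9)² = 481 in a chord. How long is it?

Centre (−2, 9), r² = 481. Perpendicular distance d from centre to line = |1| / √2 = 1/√2.
Half the chord is √(r² − d²) = √(961/2), so the full chord is 31√2.

31√2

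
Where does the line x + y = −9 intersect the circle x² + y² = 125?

(−11, 2) and (2, −11)

Express y = −x − 9 and substitute into the circle:
2x² + 18x − 44 = 0  ⟹  x² + 9x − 22 = 0
x = 2 or x = −11, giving (2, −11) and (−11, 2).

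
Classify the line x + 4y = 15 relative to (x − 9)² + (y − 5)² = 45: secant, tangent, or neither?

secant

Substituting the line into the circle gives 17x² − 278x + 601 = 0.
Δ = 77284 − 40868 = 36416.
Two real roots: the line is a secant.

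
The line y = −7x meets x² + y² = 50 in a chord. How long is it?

10√2

The distance from (0, 0) to the line is 0/√50, and r² = 50.
Chord = 2√(r² − d²) = 2·√(50) = 10√2.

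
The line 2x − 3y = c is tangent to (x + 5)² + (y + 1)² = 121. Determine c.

The line touches the circle iff its distance from (−5, −1) is 11:
|2·(−5) − 3·(−1) − c| / √13 = 11
|c − (−7)| = 11√13.

c = −7 ± 11√13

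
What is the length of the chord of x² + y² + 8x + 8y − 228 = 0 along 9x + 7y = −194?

2√130

The distance from (−4, −4) to the line is 130/√130, and r² = 260.
Chord = 2√(r² − d²) = 2·√(130) = 2√130.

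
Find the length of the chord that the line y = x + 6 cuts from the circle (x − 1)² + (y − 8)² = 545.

33√2

Express y = x + 6 and substitute into the circle:
2x² − 6x − 540 = 0  ⟹  x² − 3x − 270 = 0
x = 18 or x = −15, giving (18, 24) and (−15, −9).
Chord length = distance between (18, 24) and (−15, −9) = √2178 = 33√2.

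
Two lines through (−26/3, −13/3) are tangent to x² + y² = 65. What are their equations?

8x − y = −65 and 4x + 7y = −65

A line y − (−13/3) = m(x − (−26/3)) is tangent when its distance from (0, 0) is √65:
(26/3m − (13/3))² = 65(m² + 1)
7m² − 52m − 32 = 0, so m = 8 or m = −4/7.
Through (−26/3, −13/3) these give 8x − y = −65 and 4x + 7y = −65.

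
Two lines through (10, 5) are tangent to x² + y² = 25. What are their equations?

Let a tangent through (10, 5) have slope m. Its distance from (0, 0) must equal 5:
[m·(−10) − (−5)]² = 25(m² + 1)
3m² − 4m = 0, so m = 0 or m = 4/3.
Through (10, 5) these give y = 5 and 4x − 3y = 25.

y = 5 and 4x − 3y = 25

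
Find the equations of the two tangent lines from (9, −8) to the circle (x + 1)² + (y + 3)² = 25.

Let a tangent through (9, −8) have slope m. Its distance from (−1, −3) must equal 5:
[m·(−10) − (5)]² = 25(m² + 1)
3m² + 4m = 0, so m = 0 or m = −4/3.
Through (9, −8) these give y = −8 and 4x + 3y = 12.

y = −8 and 4x + 3y = 12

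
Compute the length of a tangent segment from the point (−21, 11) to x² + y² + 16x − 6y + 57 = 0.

With centre O = (−8, 3), |OP|² = 233 and r² = 16.
The tangent meets the radius at right angles, so tangent² = |PO|² − r² = 233 − 16 = 217.

√217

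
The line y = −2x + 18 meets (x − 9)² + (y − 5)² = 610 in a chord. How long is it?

22√5

Centre (9, 5), r² = 610. Perpendicular distance d from centre to line = |5| / √5 = 5/√5.
Chord = 2√(r² − d²) = 2·√(605) = 22√5.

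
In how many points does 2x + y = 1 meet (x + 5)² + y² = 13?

Centre (−5, 0), r² = 13. Distance² from centre to line = (−11)²/5 = 121/5.
Since d² > r², the line lies outside the circle.

0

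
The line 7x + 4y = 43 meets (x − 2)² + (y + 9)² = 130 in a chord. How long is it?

2√65

Centre (2, −9), r² = 130. Perpendicular distance d from centre to line = |−65| / √65 = 65/√65.
Chord = 2√(r² − d²) = 2·√(65) = 2√65.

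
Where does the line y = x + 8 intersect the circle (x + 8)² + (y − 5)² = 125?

(−13, −5) and (2, 10)

Substitute y = x + 8:
2x² + 22x − 52 = 0  ⟹  x² + 11x − 26 = 0
x = 2 or x = −13, giving (2, 10) and (−13, −5).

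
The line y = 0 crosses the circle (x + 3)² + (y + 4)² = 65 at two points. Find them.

(−10, 0) and (4, 0)

Express y = 0 and substitute into the circle:
x² + 6x − 40 = 0
x = 4 or x = −10, giving (4, 0) and (−10, 0).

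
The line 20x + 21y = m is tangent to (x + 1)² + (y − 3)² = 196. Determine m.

The line touches the circle iff its distance from (−1, 3) is 14:
|20·(−1) + 21·3 − m| / √841 = 14
|m − (43)| = 14·29, so m = 449 or m = −363.

m = −363 or m = 449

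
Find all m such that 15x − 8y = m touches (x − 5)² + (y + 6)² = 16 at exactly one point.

m = 55 or m = 191

Tangency holds when the distance from the centre (5, −6) to the line equals the radius 4:
|15·5 − 8·(−6) − m| / √289 = 4
|m − (123)| = 4·17, so m = 191 or m = 55.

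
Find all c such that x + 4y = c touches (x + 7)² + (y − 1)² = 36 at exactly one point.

For a tangent, require d(centre, line) = r = 6.
|1·(−7) + 4·1 − c| / √17 = 6
|c − (−3)| = 6√17.

c = −3 ± 6√17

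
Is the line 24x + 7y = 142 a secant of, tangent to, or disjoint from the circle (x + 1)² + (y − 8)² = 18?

disjoint

Substituting the line into the circle gives 625x² − 4030x + 6563 = 0.
Δ = 16240900 − 16407500 = −166600.
No real roots: the line does not meet the circle.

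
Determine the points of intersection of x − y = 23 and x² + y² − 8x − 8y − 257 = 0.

Express y = x − 23 and substitute into the circle:
2x² − 62x + 456 = 0  ⟹  x² − 31x + 228 = 0
x = 19 or x = 12, giving (19, −4) and (12, −11).

(12, −11) and (19, −4)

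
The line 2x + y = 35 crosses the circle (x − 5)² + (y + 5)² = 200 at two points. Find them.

Substitute y = −2x + 35:
5x² − 170x + 1425 = 0  ⟹  x² − 34x + 285 = 0
x = 19 or x = 15, giving (19, −3) and (15, 5).

(15, 5) and (19, −3)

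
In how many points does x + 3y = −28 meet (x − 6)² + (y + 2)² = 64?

Substituting the line into the circle gives 10x² − 64x + 232 = 0.
Discriminant = (−64)² − 4·10·(232) = −5184 < 0.
No real roots: the line does not meet the circle.

0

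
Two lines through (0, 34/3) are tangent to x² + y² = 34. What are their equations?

Write the tangent as mx − y + (34/3 − m·(0)) = 0 and set its distance from the centre to √34:
[m·(0) − (−34/3)]² = 34(m² + 1)
9m² − 25 = 0, so m = −5/3 or m = 5/3.
With m = −5/3: 5x + 3y = 34. With m = 5/3: 5x − 3y = −34.

5x + 3y = 34 and 5x − 3y = −34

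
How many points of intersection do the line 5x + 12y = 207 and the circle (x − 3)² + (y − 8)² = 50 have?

Substituting the line into the circle gives 169x² − 1974x + 6417 = 0.
Δ = 3896676 − 4337892 = −441216.
No real roots: the line does not meet the circle.

0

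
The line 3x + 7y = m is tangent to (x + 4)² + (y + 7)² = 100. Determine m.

The line touches the circle iff its distance from (−4, −7) is 10:
|3·(−4) + 7·(−7) − m| / √58 = 10
|m − (−61)| = 10√58.

m = −61 ± 10√58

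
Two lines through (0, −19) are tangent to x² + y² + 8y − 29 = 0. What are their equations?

2x − y = 19 and 2x + y = −19

Write the tangent as mx − y + (−19 − m·(0)) = 0 and set its distance from the centre to 3√5:
[m·(0) − (15)]² = 45(m² + 1)
m² − 4 = 0, so m = 2 or m = −2.
Through (0, −19) these give 2x − y = 19 and 2x + y = −19.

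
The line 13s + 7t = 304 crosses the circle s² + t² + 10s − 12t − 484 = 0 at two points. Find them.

From the line, t = (304 − 13s)/7. Substituting:
218s² − 6322s + 43164 = 0  ⟹  s² − 29s + 198 = 0
s = 18 or s = 11, giving (18, 10) and (11, 23).

(11, 23) and (18, 10)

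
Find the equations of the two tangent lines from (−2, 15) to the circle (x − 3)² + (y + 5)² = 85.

7x + 6y = 76 and 9x − 2y = −48

Let a tangent through (−2, 15) have slope m. Its distance from (3, −5) must equal √85:
[m·(5) − (−20)]² = 85(m² + 1)
12m² − 40m − 63 = 0, so m = −7/6 or m = 9/2.
With m = −7/6: 7x + 6y = 76. With m = 9/2: 9x − 2y = −48.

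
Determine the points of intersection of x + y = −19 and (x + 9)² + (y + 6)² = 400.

(−25, 6) and (3, −22)

Express y = −x − 19 and substitute into the circle:
2x² + 44x − 150 = 0  ⟹  x² + 22x − 75 = 0
x = 3 or x = −25, giving (3, −22) and (−25, 6).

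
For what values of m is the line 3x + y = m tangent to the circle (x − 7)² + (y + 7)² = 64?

The line touches the circle iff its distance from (7, −7) is 8:
|3·7 + 1·(−7) − m| / √10 = 8
|m − (14)| = 8√10.

m = 14 ± 8√10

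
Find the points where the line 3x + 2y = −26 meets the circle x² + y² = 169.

Express y = (−26 − 3x)/2 and substitute into the circle:
13x² + 156x = 0  ⟹  x² + 12x = 0
x = 0 or x = −12, giving (0, −13) and (−12, 5).

(−12, 5) and (0, −13)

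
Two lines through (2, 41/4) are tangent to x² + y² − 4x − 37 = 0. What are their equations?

5x + 4y = 51 and 5x − 4y = −31

A line y − (41/4) = m(x − (2)) is tangent when its distance from (2, 0) is √41:
[m·(0) − (−41/4)]² = 41(m² + 1)
16m² − 25 = 0, so m = −5/4 or m = 5/4.
Through (2, 41/4) these give 5x + 4y = 51 and 5x − 4y = −31.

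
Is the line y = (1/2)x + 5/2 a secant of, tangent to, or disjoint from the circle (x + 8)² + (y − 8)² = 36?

disjoint

Centre (−8, 8), r² = 36. Distance² from centre to line = (−19)²/5 = 361/5.
Since d² > r², the line lies outside the circle.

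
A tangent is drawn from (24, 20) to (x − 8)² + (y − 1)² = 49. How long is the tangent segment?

Centre (8, 1), r² = 49. |PO|² = (16)² + (19)² = 617.
The tangent meets the radius at right angles, so tangent² = |PO|² − r² = 617 − 49 = 568.

2√142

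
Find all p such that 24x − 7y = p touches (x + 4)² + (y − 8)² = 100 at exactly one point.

The line touches the circle iff its distance from (−4, 8) is 10:
|24·(−4) − 7·8 − p| / √625 = 10
|p − (−152)| = 10·25, so p = 98 or p = −402.

p = −402 or p = 98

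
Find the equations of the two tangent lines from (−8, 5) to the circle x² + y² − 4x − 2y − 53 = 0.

Write the tangent as mx − y + (5 − m·(−8)) = 0 and set its distance from the centre to √58:
(10m − (−4))² = 58(m² + 1)
21m² + 40m − 21 = 0, so m = 3/7 or m = −7/3.
With m = 3/7: 3x − 7y = −59. With m = −7/3: 7x + 3y = −41.

3x − 7y = −59 and 7x + 3y = −41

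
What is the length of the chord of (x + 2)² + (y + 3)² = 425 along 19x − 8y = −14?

10√17

The distance from (−2, −3) to the line is 0/√425, and r² = 425.
Half the chord is √(r² − d²) = √(425), so the full chord is 10√17.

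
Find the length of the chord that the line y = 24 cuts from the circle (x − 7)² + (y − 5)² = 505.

The distance from (7, 5) to the line is 19, and r² = 505.
Half the chord is √(r² − d²) = √(144), so the full chord is 24.

24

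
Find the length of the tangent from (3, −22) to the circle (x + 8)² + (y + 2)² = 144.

The centre is (−8, −2) and r = 12. The square of the distance from P to the centre is 121 + 400 = 521.
The tangent meets the radius at right angles, so tangent² = |PO|² − r² = 521 − 144 = 377.

√377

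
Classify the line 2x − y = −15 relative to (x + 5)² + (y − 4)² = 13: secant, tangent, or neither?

secant

d² = (2·(−5) − 1·4 − (−15))²/5 = 1/5; r² = 13.
Since d² < r², the line cuts the circle twice.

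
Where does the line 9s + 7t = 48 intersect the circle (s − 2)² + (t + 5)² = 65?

From the line, t = (48 − 9s)/7. Substituting:
130s² − 1690s + 3900 = 0  ⟹  s² − 13s + 30 = 0
s = 10 or s = 3, giving (10, −6) and (3, 3).

(3, 3) and (10, −6)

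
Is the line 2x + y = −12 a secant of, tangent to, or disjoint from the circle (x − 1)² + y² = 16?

Substituting the line into the circle gives 5x² + 46x + 129 = 0.
Δ = 2116 − 2580 = −464.
No real roots: the line does not meet the circle.

disjoint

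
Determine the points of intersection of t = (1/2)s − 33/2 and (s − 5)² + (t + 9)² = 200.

(−5, −19) and (19, −7)

From the line, t = (−33 + s)/2. Substituting:
5s² − 70s − 475 = 0  ⟹  s² − 14s − 95 = 0
s = 19 or s = −5, giving (19, −7) and (−5, −19).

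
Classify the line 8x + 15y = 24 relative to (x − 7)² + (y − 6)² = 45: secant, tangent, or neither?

neither

Substituting the line into the circle gives 289x² − 2094x + 5256 = 0.
Discriminant = (−2094)² − 4·289·(5256) = −1691100 < 0.
No real roots: the line does not meet the circle.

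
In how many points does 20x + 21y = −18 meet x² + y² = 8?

d² = (20·0 + 21·0 − (−18))²/841 = 324/841; r² = 8.
Since d² < r², the line cuts the circle twice.

2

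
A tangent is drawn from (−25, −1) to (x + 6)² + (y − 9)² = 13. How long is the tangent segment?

8√7

The centre is (−6, 9) and r = √13. The square of the distance from P to the centre is 361 + 100 = 461.
Power of the point: PT² = |PO|² − r² = 448, so PT = 8√7.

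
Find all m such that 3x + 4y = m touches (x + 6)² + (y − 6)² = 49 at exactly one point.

m = −29 or m = 41

Tangency holds when the distance from the centre (−6, 6) to the line equals the radius 7:
|3·(−6) + 4·6 − m| / √25 = 7
|m − (6)| = 7·5, so m = 41 or m = −29.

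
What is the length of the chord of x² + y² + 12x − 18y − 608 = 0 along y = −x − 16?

The distance from (−6, 9) to the line is 19/√2, and r² = 725.
Chord = 2√(r² − d²) = 2·√(1089/2) = 33√2.

33√2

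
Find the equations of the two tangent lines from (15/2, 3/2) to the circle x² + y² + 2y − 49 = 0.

Let a tangent through (15/2, 3/2) have slope m. Its distance from (0, −1) must equal 5√2:
(−15/2m − (−5/2))² = 50(m² + 1)
m² − 6m − 7 = 0, so m = 7 or m = −1.
With m = 7: 7x − y = 51. With m = −1: x + y = 9.

7x − y = 51 and x + y = 9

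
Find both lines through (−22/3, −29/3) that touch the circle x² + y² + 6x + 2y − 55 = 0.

Let a tangent through (−22/3, −29/3) have slope m. Its distance from (−3, −1) must equal √65:
[m·(13/3) − (26/3)]² = 65(m² + 1)
32m² + 52m − 7 = 0, so m = −7/4 or m = 1/8.
With m = −7/4: 7x + 4y = −90. With m = 1/8: x − 8y = 70.

7x + 4y = −90 and x − 8y = 70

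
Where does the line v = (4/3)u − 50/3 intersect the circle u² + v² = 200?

Substitute v = (−50 + 4u)/3:
25u² − 400u + 700 = 0  ⟹  u² − 16u + 28 = 0
u = 14 or u = 2, giving (14, 2) and (2, −14).

(2, −14) and (14, 2)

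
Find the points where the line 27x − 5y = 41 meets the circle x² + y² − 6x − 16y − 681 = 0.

(−2, −19) and (8, 35)

Express y = (−41 + 27x)/5 and substitute into the circle:
754x² − 4524x − 12064 = 0  ⟹  x² − 6x − 16 = 0
x = 8 or x = −2, giving (8, 35) and (−2, −19).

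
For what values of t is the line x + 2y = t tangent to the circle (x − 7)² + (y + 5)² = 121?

t = −3 ± 11√5

For a tangent, require d(centre, line) = r = 11.
|1·7 + 2·(−5) − t| / √5 = 11
|t − (−3)| = 11√5.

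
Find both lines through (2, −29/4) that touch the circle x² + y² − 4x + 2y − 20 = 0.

3x + 4y = −23 and 3x − 4y = 35

Write the tangent as mx − y + (−29/4 − m·(2)) = 0 and set its distance from the centre to 5:
(0m − (25/4))² = 25(m² + 1)
16m² − 9 = 0, so m = −3/4 or m = 3/4.
Through (2, −29/4) these give 3x + 4y = −23 and 3x − 4y = 35.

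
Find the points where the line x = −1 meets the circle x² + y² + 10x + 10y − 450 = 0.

(−1, −27) and (−1, 17)

The line gives x = −1. Substituting into the circle:
y² + 10y − 459 = 0
y = 17 or y = −27, giving (−1, 17) and (−1, −27).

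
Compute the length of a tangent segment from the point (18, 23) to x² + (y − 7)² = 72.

Centre (0, 7), r² = 72. |PO|² = (18)² + (16)² = 580.
By the tangent–radius right angle, tangent length = √(|PO|² − r²) = √508 = 2√127.

2√127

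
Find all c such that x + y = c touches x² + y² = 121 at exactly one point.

c = ±11√2

The line touches the circle iff its distance from (0, 0) is 11:
|1·0 + 1·0 − c| / √2 = 11
|c| = 11√2.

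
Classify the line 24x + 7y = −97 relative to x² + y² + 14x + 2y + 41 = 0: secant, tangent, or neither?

d² = (24·(−7) + 7·(−1) − (−97))²/625 = 6084/625; r² = 9.
Since d² > r², the line lies outside the circle.

neither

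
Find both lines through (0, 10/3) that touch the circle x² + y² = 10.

Let a tangent through (0, 10/3) have slope m. Its distance from (0, 0) must equal √10:
[m·(0) − (−10/3)]² = 10(m² + 1)
9m² − 1 = 0, so m = 1/3 or m = −1/3.
With m = 1/3: x − 3y = −10. With m = −1/3: x + 3y = 10.

x − 3y = −10 and x + 3y = 10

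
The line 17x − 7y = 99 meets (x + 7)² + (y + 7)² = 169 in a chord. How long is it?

Centre (−7, −7), r² = 169. Perpendicular distance d from centre to line = |−169| / √338 = 169/√338.
Half the chord is √(r² − d²) = √(169/2), so the full chord is 13√2.

13√2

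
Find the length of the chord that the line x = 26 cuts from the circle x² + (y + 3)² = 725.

The line gives x = 26. Substituting into the circle:
y² + 6y − 40 = 0
y = 4 or y = −10, giving (26, 4) and (26, −10).
|(26, 4) − (26, −10)| = √((0)² + (14)²) = 14.

14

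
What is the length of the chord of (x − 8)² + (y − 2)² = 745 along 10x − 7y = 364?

2√149

Centre (8, 2), r² = 745. Perpendicular distance d from centre to line = |−298| / √149 = 298/√149.
Chord = 2√(r² − d²) = 2·√(149) = 2√149.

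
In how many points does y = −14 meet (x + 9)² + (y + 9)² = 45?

Substituting the line into the circle gives x² + 18x + 61 = 0.
Δ = 324 − 244 = 80.
Two real roots: the line is a secant.

2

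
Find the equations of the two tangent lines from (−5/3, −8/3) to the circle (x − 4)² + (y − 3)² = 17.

Let a tangent through (−5/3, −8/3) have slope m. Its distance from (4, 3) must equal √17:
(17/3m − (17/3))² = 17(m² + 1)
4m² − 17m + 4 = 0, so m = 4 or m = 1/4.
Through (−5/3, −8/3) these give 4x − y = −4 and x − 4y = 9.

4x − y = −4 and x − 4y = 9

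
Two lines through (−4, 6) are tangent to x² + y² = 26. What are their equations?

Write the tangent as mx − y + (6 − m·(−4)) = 0 and set its distance from the centre to √26:
[m·(4) − (−6)]² = 26(m² + 1)
5m² − 24m − 5 = 0, so m = 5 or m = −1/5.
Through (−4, 6) these give 5x − y = −26 and x + 5y = 26.

5x − y = −26 and x + 5y = 26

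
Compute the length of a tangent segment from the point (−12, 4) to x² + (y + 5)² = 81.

12

Centre (0, −5), r² = 81. |PO|² = (−12)² + (9)² = 225.
The tangent meets the radius at right angles, so tangent² = |PO|² − r² = 225 − 81 = 144.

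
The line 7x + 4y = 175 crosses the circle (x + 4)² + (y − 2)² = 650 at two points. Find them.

Substitute y = (175 − 7x)/4:
65x² − 2210x + 17745 = 0  ⟹  x² − 34x + 273 = 0
x = 21 or x = 13, giving (21, 7) and (13, 21).

(13, 21) and (21, 7)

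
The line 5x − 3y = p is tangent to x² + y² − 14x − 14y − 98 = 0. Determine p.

p = 14 ± 14√34

For a tangent, require d(centre, line) = r = 14.
|5·7 − 3·7 − p| / √34 = 14
|p − (14)| = 14√34.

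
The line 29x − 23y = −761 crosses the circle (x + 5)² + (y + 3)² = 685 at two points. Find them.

(−31, −6) and (−8, 23)

From the line, y = (761 + 29x)/23. Substituting:
1370x² + 53430x + 339760 = 0  ⟹  x² + 39x + 248 = 0
x = −8 or x = −31, giving (−8, 23) and (−31, −6).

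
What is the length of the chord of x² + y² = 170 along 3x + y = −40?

From the line, y = −3x − 40. Substituting:
10x² + 240x + 1430 = 0  ⟹  x² + 24x + 143 = 0
x = −11 or x = −13, giving (−11, −7) and (−13, −1).
Chord length = distance between (−11, −7) and (−13, −1) = √40 = 2√10.

2√10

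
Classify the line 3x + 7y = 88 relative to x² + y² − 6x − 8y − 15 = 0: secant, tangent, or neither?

neither

d² = (3·3 + 7·4 − (88))²/58 = 2601/58; r² = 40.
Since d² > r², the line lies outside the circle.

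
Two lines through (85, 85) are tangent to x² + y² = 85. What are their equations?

6x − 7y = −85 and 7x − 6y = 85

Let a tangent through (85, 85) have slope m. Its distance from (0, 0) must equal √85:
(−85m − (−85))² = 85(m² + 1)
42m² − 85m + 42 = 0, so m = 6/7 or m = 7/6.
With m = 6/7: 6x − 7y = −85. With m = 7/6: 7x − 6y = 85.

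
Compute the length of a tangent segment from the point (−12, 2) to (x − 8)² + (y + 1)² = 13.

6√11

With centre O = (8, −1), |OP|² = 409 and r² = 13.
Power of the point: PT² = |PO|² − r² = 396, so PT = 6√11.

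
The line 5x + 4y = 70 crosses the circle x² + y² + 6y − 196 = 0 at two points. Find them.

(6, 10) and (14, 0)

Express y = (70 − 5x)/4 and substitute into the circle:
41x² − 820x + 3444 = 0  ⟹  x² − 20x + 84 = 0
x = 14 or x = 6, giving (14, 0) and (6, 10).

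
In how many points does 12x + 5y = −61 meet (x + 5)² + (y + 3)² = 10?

2

Centre (−5, −3), r² = 10. Distance² from centre to line = (−14)²/169 = 196/169.
Since d² < r², the line cuts the circle twice.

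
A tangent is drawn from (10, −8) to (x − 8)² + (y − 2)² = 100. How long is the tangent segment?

The centre is (8, 2) and r = 10. The square of the distance from P to the centre is 4 + 100 = 104.
By the tangent–radius right angle, tangent length = √(|PO|² − r²) = √4 = 2.

2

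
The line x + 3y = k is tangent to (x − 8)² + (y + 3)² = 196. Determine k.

Tangency holds when the distance from the centre (8, −3) to the line equals the radius 14:
|1·8 + 3·(−3) − k| / √10 = 14
|k − (−1)| = 14√10.

k = −1 ± 14√10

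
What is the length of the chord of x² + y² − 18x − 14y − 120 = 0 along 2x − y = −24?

2√5

Substitute y = 2x + 24:
5x² + 50x + 120 = 0  ⟹  x² + 10x + 24 = 0
x = −4 or x = −6, giving (−4, 16) and (−6, 12).
|(−4, 16) − (−6, 12)| = √((2)² + (4)²) = 2√5.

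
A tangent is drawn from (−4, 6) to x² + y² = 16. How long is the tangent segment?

6

With centre O = (0, 0), |OP|² = 52 and r² = 16.
Power of the point: PT² = |PO|² − r² = 36, so PT = 6.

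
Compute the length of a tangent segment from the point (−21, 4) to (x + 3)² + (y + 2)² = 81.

3√31

Centre (−3, −2), r² = 81. |PO|² = (−18)² + (6)² = 360.
The tangent meets the radius at right angles, so tangent² = |PO|² − r² = 360 − 81 = 279.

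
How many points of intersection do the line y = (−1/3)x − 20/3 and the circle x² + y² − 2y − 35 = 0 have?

0

Centre (0, 1), r² = 36. Distance² from centre to line = (23)²/10 = 529/10.
Since d² > r², the line lies outside the circle.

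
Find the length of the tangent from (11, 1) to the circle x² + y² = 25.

√97

The centre is (0, 0) and r = 5. The square of the distance from P to the centre is 121 + 1 = 122.
Power of the point: PT² = |PO|² − r² = 97, so PT = √97.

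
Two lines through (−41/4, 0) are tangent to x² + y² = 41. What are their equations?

Write the tangent as mx − y + (0 − m·(−41/4)) = 0 and set its distance from the centre to √41:
(41/4m − (0))² = 41(m² + 1)
25m² − 16 = 0, so m = −4/5 or m = 4/5.
With m = −4/5: 4x + 5y = −41. With m = 4/5: 4x − 5y = −41.

4x + 5y = −41 and 4x − 5y = −41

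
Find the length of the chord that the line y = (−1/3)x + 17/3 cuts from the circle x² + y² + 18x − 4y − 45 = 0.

The distance from (−9, 2) to the line is 20/√10, and r² = 130.
Chord = 2√(r² − d²) = 2·√(90) = 6√10.

6√10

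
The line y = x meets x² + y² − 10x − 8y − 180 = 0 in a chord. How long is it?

21√2

The distance from (5, 4) to the line is 1/√2, and r² = 221.
Chord = 2√(r² − d²) = 2·√(441/2) = 21√2.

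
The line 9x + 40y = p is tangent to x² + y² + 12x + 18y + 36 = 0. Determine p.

p = −783 or p = −45

The line touches the circle iff its distance from (−6, −9) is 9:
|9·(−6) + 40·(−9) − p| / √1681 = 9
|p − (−414)| = 9·41, so p = −45 or p = −783.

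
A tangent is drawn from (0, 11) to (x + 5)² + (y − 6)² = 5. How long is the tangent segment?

Centre (−5, 6), r² = 5. |PO|² = (5)² + (5)² = 50.
The tangent meets the radius at right angles, so tangent² = |PO|² − r² = 50 − 5 = 45.

3√5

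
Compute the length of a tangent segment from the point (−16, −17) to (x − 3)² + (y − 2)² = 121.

With centre O = (3, 2), |OP|² = 722 and r² = 121.
The tangent meets the radius at right angles, so tangent² = |PO|² − r² = 722 − 121 = 601.

√601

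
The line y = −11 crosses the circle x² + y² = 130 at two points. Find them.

(−3, −11) and (3, −11)

Express y = −11 and substitute into the circle:
x² − 9 = 0
x = 3 or x = −3, giving (3, −11) and (−3, −11).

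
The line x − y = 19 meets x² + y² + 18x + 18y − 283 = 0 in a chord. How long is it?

23√2

Express y = x − 19 and substitute into the circle:
2x² − 2x − 264 = 0  ⟹  x² − x − 132 = 0
x = 12 or x = −11, giving (12, −7) and (−11, −30).
|(12, −7) − (−11, −30)| = √((23)² + (23)²) = 23√2.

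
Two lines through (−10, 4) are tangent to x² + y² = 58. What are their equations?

Write the tangent as mx − y + (4 − m·(−10)) = 0 and set its distance from the centre to √58:
[m·(10) − (−4)]² = 58(m² + 1)
21m² + 40m − 21 = 0, so m = 3/7 or m = −7/3.
With m = 3/7: 3x − 7y = −58. With m = −7/3: 7x + 3y = −58.

3x − 7y = −58 and 7x + 3y = −58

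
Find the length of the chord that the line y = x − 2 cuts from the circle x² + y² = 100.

14√2

Centre (0, 0), r² = 100. Perpendicular distance d from centre to line = |−2| / √2 = 2/√2.
Half the chord is √(r² − d²) = √(98), so the full chord is 14√2.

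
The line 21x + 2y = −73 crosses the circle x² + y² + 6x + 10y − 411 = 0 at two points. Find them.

(−5, 16) and (−1, −26)

From the line, y = (−73 − 21x)/2. Substituting:
445x² + 2670x + 2225 = 0  ⟹  x² + 6x + 5 = 0
x = −1 or x = −5, giving (−1, −26) and (−5, 16).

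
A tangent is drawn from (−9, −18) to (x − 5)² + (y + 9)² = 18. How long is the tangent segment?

√259

The centre is (5, −9) and r = 3√2. The square of the distance from P to the centre is 196 + 81 = 277.
The tangent meets the radius at right angles, so tangent² = |PO|² − r² = 277 − 18 = 259.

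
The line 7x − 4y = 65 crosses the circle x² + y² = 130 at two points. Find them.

From the line, y = (−65 + 7x)/4. Substituting:
65x² − 910x + 2145 = 0  ⟹  x² − 14x + 33 = 0
x = 11 or x = 3, giving (11, 3) and (3, −11).

(3, −11) and (11, 3)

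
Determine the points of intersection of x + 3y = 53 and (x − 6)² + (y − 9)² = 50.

From the line, y = (53 − x)/3. Substituting:
10x² − 160x + 550 = 0  ⟹  x² − 16x + 55 = 0
x = 11 or x = 5, giving (11, 14) and (5, 16).

(5, 16) and (11, 14)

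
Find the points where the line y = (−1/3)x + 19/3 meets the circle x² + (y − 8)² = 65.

(−8, 9) and (7, 4)

From the line, y = (19 − x)/3. Substituting:
10x² + 10x − 560 = 0  ⟹  x² + x − 56 = 0
x = 7 or x = −8, giving (7, 4) and (−8, 9).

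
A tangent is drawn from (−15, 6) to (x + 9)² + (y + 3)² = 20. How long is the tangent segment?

√97

Centre (−9, −3), r² = 20. |PO|² = (−6)² + (9)² = 117.
By the tangent–radius right angle, tangent length = √(|PO|² − r²) = √97.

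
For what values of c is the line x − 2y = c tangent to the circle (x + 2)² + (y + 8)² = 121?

c = 14 ± 11√5

Tangency holds when the distance from the centre (−2, −8) to the line equals the radius 11:
|1·(−2) − 2·(−8) − c| / √5 = 11
|c − (14)| = 11√5.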